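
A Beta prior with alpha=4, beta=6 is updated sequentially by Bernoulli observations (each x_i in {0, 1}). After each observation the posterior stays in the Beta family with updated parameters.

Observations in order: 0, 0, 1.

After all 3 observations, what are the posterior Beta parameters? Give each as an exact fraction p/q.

obs 1: x=0 → posterior Beta(4, 7)
obs 2: x=0 → posterior Beta(4, 8)
obs 3: x=1 → posterior Beta(5, 8)

alpha=5, beta=8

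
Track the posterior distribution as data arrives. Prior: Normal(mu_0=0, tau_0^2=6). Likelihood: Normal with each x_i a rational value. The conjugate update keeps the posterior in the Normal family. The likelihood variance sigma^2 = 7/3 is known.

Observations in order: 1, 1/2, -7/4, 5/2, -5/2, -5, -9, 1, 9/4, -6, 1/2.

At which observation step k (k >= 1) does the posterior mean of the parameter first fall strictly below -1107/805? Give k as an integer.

k = 7

obs 1: x=1 → posterior Normal(18/25, 42/25)
obs 2: x=1/2 → posterior Normal(27/43, 42/43)
obs 3: x=-7/4 → posterior Normal(-9/122, 42/61)
obs 4: x=5/2 → posterior Normal(81/158, 42/79)
obs 5: x=-5/2 → posterior Normal(-9/194, 42/97)
obs 6: x=-5 → posterior Normal(-189/230, 42/115)
obs 7: x=-9 → posterior Normal(-27/14, 6/19)
obs 8: x=1 → posterior Normal(-477/302, 42/151)
obs 9: x=9/4 → posterior Normal(-198/169, 42/169)
obs 10: x=-6 → posterior Normal(-18/11, 42/187)
obs 11: x=1/2 → posterior Normal(-297/205, 42/205)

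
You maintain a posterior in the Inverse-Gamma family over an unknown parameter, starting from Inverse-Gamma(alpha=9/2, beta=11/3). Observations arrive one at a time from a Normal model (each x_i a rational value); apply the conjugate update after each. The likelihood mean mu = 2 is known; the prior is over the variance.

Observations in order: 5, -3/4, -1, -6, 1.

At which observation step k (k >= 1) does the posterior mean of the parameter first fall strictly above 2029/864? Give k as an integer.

k = 2

obs 1: x=5 → posterior Inverse-Gamma(5, 49/6)
obs 2: x=-3/4 → posterior Inverse-Gamma(11/2, 1147/96)
obs 3: x=-1 → posterior Inverse-Gamma(6, 1579/96)
obs 4: x=-6 → posterior Inverse-Gamma(13/2, 4651/96)
obs 5: x=1 → posterior Inverse-Gamma(7, 4699/96)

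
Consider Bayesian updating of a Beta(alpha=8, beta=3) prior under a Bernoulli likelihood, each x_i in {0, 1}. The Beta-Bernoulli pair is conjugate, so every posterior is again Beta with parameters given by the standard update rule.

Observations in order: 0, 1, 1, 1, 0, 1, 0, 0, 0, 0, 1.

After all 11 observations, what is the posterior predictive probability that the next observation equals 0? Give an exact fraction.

9/22

obs 1: x=0 → posterior Beta(8, 4)
obs 2: x=1 → posterior Beta(9, 4)
obs 3: x=1 → posterior Beta(10, 4)
obs 4: x=1 → posterior Beta(11, 4)
obs 5: x=0 → posterior Beta(11, 5)
obs 6: x=1 → posterior Beta(12, 5)
obs 7: x=0 → posterior Beta(12, 6)
obs 8: x=0 → posterior Beta(12, 7)
obs 9: x=0 → posterior Beta(12, 8)
obs 10: x=0 → posterior Beta(12, 9)
obs 11: x=1 → posterior Beta(13, 9)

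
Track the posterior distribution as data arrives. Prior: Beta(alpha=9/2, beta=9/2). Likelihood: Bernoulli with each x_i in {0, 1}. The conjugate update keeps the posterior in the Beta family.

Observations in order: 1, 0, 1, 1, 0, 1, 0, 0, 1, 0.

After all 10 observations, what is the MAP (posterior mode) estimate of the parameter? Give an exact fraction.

1/2

obs 1: x=1 → posterior Beta(11/2, 9/2)
obs 2: x=0 → posterior Beta(11/2, 11/2)
obs 3: x=1 → posterior Beta(13/2, 11/2)
obs 4: x=1 → posterior Beta(15/2, 11/2)
obs 5: x=0 → posterior Beta(15/2, 13/2)
obs 6: x=1 → posterior Beta(17/2, 13/2)
obs 7: x=0 → posterior Beta(17/2, 15/2)
obs 8: x=0 → posterior Beta(17/2, 17/2)
obs 9: x=1 → posterior Beta(19/2, 17/2)
obs 10: x=0 → posterior Beta(19/2, 19/2)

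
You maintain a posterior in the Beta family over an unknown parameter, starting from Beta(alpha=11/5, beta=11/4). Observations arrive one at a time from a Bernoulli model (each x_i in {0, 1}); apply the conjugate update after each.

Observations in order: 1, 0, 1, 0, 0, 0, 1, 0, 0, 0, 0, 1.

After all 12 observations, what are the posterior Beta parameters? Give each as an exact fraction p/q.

obs 1: x=1 → posterior Beta(16/5, 11/4)
obs 2: x=0 → posterior Beta(16/5, 15/4)
obs 3: x=1 → posterior Beta(21/5, 15/4)
obs 4: x=0 → posterior Beta(21/5, 19/4)
obs 5: x=0 → posterior Beta(21/5, 23/4)
obs 6: x=0 → posterior Beta(21/5, 27/4)
obs 7: x=1 → posterior Beta(26/5, 27/4)
obs 8: x=0 → posterior Beta(26/5, 31/4)
obs 9: x=0 → posterior Beta(26/5, 35/4)
obs 10: x=0 → posterior Beta(26/5, 39/4)
obs 11: x=0 → posterior Beta(26/5, 43/4)
obs 12: x=1 → posterior Beta(31/5, 43/4)

alpha=31/5, beta=43/4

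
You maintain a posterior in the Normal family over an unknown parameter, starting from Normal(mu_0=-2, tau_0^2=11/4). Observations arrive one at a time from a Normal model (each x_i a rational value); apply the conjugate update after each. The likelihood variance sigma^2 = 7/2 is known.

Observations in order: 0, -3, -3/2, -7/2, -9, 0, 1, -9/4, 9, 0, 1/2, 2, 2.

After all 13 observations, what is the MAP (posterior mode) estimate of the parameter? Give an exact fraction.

obs 1: x=0 → posterior Normal(-28/25, 77/50)
obs 2: x=-3 → posterior Normal(-61/36, 77/72)
obs 3: x=-3/2 → posterior Normal(-155/94, 77/94)
obs 4: x=-7/2 → posterior Normal(-2, 77/116)
obs 5: x=-9 → posterior Normal(-215/69, 77/138)
obs 6: x=0 → posterior Normal(-43/16, 77/160)
obs 7: x=1 → posterior Normal(-204/91, 11/26)
obs 8: x=-9/4 → posterior Normal(-305/136, 77/204)
obs 9: x=9 → posterior Normal(-519/452, 77/226)
obs 10: x=0 → posterior Normal(-519/496, 77/248)
obs 11: x=1/2 → posterior Normal(-497/540, 77/270)
obs 12: x=2 → posterior Normal(-409/584, 77/292)
obs 13: x=2 → posterior Normal(-321/628, 77/314)

-321/628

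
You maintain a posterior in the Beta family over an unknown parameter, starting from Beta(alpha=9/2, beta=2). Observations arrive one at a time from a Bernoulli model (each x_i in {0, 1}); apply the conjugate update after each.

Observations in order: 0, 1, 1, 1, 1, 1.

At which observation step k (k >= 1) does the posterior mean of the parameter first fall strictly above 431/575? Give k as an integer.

obs 1: x=0 → posterior Beta(9/2, 3)
obs 2: x=1 → posterior Beta(11/2, 3)
obs 3: x=1 → posterior Beta(13/2, 3)
obs 4: x=1 → posterior Beta(15/2, 3)
obs 5: x=1 → posterior Beta(17/2, 3)
obs 6: x=1 → posterior Beta(19/2, 3)

k = 6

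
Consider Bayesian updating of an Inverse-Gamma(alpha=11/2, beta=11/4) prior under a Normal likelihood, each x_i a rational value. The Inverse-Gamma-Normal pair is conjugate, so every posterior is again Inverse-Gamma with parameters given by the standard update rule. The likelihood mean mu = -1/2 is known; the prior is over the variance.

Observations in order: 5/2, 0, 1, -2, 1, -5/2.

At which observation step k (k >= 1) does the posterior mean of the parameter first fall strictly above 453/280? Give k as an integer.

k = 6

obs 1: x=5/2 → posterior Inverse-Gamma(6, 29/4)
obs 2: x=0 → posterior Inverse-Gamma(13/2, 59/8)
obs 3: x=1 → posterior Inverse-Gamma(7, 17/2)
obs 4: x=-2 → posterior Inverse-Gamma(15/2, 77/8)
obs 5: x=1 → posterior Inverse-Gamma(8, 43/4)
obs 6: x=-5/2 → posterior Inverse-Gamma(17/2, 51/4)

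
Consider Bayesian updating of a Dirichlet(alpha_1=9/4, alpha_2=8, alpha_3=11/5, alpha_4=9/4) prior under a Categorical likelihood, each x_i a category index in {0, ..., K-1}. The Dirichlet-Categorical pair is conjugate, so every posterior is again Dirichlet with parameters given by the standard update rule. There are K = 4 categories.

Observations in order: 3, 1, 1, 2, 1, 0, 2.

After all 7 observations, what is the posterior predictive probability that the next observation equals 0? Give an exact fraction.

65/434

obs 1: x=3 → posterior Dirichlet(9/4, 8, 11/5, 13/4)
obs 2: x=1 → posterior Dirichlet(9/4, 9, 11/5, 13/4)
obs 3: x=1 → posterior Dirichlet(9/4, 10, 11/5, 13/4)
obs 4: x=2 → posterior Dirichlet(9/4, 10, 16/5, 13/4)
obs 5: x=1 → posterior Dirichlet(9/4, 11, 16/5, 13/4)
obs 6: x=0 → posterior Dirichlet(13/4, 11, 16/5, 13/4)
obs 7: x=2 → posterior Dirichlet(13/4, 11, 21/5, 13/4)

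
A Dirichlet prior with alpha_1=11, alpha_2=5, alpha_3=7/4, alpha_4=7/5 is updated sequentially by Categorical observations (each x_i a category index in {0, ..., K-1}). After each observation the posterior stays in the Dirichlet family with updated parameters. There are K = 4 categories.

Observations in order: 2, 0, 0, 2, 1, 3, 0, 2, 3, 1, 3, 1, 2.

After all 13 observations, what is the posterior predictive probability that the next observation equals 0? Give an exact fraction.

280/643

obs 1: x=2 → posterior Dirichlet(11, 5, 11/4, 7/5)
obs 2: x=0 → posterior Dirichlet(12, 5, 11/4, 7/5)
obs 3: x=0 → posterior Dirichlet(13, 5, 11/4, 7/5)
obs 4: x=2 → posterior Dirichlet(13, 5, 15/4, 7/5)
obs 5: x=1 → posterior Dirichlet(13, 6, 15/4, 7/5)
obs 6: x=3 → posterior Dirichlet(13, 6, 15/4, 12/5)
obs 7: x=0 → posterior Dirichlet(14, 6, 15/4, 12/5)
obs 8: x=2 → posterior Dirichlet(14, 6, 19/4, 12/5)
obs 9: x=3 → posterior Dirichlet(14, 6, 19/4, 17/5)
obs 10: x=1 → posterior Dirichlet(14, 7, 19/4, 17/5)
obs 11: x=3 → posterior Dirichlet(14, 7, 19/4, 22/5)
obs 12: x=1 → posterior Dirichlet(14, 8, 19/4, 22/5)
obs 13: x=2 → posterior Dirichlet(14, 8, 23/4, 22/5)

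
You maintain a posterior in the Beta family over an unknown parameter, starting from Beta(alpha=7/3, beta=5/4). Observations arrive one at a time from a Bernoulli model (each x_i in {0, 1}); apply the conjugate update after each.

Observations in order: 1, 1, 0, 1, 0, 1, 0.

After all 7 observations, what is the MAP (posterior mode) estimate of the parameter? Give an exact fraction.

obs 1: x=1 → posterior Beta(10/3, 5/4)
obs 2: x=1 → posterior Beta(13/3, 5/4)
obs 3: x=0 → posterior Beta(13/3, 9/4)
obs 4: x=1 → posterior Beta(16/3, 9/4)
obs 5: x=0 → posterior Beta(16/3, 13/4)
obs 6: x=1 → posterior Beta(19/3, 13/4)
obs 7: x=0 → posterior Beta(19/3, 17/4)

64/103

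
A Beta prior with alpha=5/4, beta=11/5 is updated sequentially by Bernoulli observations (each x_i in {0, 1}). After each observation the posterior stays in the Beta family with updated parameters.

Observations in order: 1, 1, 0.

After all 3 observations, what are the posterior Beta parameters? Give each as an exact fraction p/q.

obs 1: x=1 → posterior Beta(9/4, 11/5)
obs 2: x=1 → posterior Beta(13/4, 11/5)
obs 3: x=0 → posterior Beta(13/4, 16/5)

alpha=13/4, beta=16/5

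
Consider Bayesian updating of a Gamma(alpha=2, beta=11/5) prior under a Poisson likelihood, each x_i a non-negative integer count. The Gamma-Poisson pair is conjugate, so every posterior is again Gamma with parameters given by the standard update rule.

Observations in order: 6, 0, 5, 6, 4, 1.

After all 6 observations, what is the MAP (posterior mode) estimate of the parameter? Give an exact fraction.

115/41

obs 1: x=6 → posterior Gamma(8, 16/5)
obs 2: x=0 → posterior Gamma(8, 21/5)
obs 3: x=5 → posterior Gamma(13, 26/5)
obs 4: x=6 → posterior Gamma(19, 31/5)
obs 5: x=4 → posterior Gamma(23, 36/5)
obs 6: x=1 → posterior Gamma(24, 41/5)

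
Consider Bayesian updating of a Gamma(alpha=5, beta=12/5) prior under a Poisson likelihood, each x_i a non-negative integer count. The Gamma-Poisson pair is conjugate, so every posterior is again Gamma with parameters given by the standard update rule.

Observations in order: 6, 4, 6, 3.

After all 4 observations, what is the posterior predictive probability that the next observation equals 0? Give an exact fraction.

obs 1: x=6 → posterior Gamma(11, 17/5)
obs 2: x=4 → posterior Gamma(15, 22/5)
obs 3: x=6 → posterior Gamma(21, 27/5)
obs 4: x=3 → posterior Gamma(24, 32/5)

1329227995784915872903807060280344576/43335257111193343900365036083324748961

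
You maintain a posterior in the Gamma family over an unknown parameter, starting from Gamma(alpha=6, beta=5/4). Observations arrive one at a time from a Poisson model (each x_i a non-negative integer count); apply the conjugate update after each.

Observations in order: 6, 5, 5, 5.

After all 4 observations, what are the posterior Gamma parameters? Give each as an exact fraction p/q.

alpha=27, beta=21/4

obs 1: x=6 → posterior Gamma(12, 9/4)
obs 2: x=5 → posterior Gamma(17, 13/4)
obs 3: x=5 → posterior Gamma(22, 17/4)
obs 4: x=5 → posterior Gamma(27, 21/4)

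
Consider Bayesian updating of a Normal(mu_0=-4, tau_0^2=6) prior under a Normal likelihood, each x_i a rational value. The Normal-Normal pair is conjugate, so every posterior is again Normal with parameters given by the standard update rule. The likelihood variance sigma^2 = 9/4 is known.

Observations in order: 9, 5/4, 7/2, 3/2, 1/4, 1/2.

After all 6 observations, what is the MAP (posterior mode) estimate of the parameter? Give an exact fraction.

obs 1: x=9 → posterior Normal(60/11, 18/11)
obs 2: x=5/4 → posterior Normal(70/19, 18/19)
obs 3: x=7/2 → posterior Normal(98/27, 2/3)
obs 4: x=3/2 → posterior Normal(22/7, 18/35)
obs 5: x=1/4 → posterior Normal(112/43, 18/43)
obs 6: x=1/2 → posterior Normal(116/51, 6/17)

116/51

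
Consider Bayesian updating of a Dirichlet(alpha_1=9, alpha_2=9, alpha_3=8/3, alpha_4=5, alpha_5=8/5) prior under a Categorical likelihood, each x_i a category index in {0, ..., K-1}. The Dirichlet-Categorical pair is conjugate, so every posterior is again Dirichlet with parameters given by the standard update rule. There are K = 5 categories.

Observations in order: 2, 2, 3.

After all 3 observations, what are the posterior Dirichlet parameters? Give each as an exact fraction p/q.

alpha_1=9, alpha_2=9, alpha_3=14/3, alpha_4=6, alpha_5=8/5

obs 1: x=2 → posterior Dirichlet(9, 9, 11/3, 5, 8/5)
obs 2: x=2 → posterior Dirichlet(9, 9, 14/3, 5, 8/5)
obs 3: x=3 → posterior Dirichlet(9, 9, 14/3, 6, 8/5)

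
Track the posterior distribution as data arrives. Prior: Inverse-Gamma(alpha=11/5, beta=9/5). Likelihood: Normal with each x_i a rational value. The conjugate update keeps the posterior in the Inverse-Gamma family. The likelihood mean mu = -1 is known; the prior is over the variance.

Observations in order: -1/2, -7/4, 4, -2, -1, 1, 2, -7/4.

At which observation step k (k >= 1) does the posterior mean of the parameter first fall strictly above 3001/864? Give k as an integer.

k = 3

obs 1: x=-1/2 → posterior Inverse-Gamma(27/10, 77/40)
obs 2: x=-7/4 → posterior Inverse-Gamma(16/5, 353/160)
obs 3: x=4 → posterior Inverse-Gamma(37/10, 2353/160)
obs 4: x=-2 → posterior Inverse-Gamma(21/5, 2433/160)
obs 5: x=-1 → posterior Inverse-Gamma(47/10, 2433/160)
obs 6: x=1 → posterior Inverse-Gamma(26/5, 2753/160)
obs 7: x=2 → posterior Inverse-Gamma(57/10, 3473/160)
obs 8: x=-7/4 → posterior Inverse-Gamma(31/5, 1759/80)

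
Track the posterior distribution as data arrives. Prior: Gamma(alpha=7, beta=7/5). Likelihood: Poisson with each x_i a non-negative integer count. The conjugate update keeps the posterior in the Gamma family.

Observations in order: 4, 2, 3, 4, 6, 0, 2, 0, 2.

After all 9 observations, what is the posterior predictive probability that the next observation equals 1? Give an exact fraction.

obs 1: x=4 → posterior Gamma(11, 12/5)
obs 2: x=2 → posterior Gamma(13, 17/5)
obs 3: x=3 → posterior Gamma(16, 22/5)
obs 4: x=4 → posterior Gamma(20, 27/5)
obs 5: x=6 → posterior Gamma(26, 32/5)
obs 6: x=0 → posterior Gamma(26, 37/5)
obs 7: x=2 → posterior Gamma(28, 42/5)
obs 8: x=0 → posterior Gamma(28, 47/5)
obs 9: x=2 → posterior Gamma(30, 52/5)

151032465977013951336065423603230564010644944925491200/901569624508689929993045311146014072144371804163113731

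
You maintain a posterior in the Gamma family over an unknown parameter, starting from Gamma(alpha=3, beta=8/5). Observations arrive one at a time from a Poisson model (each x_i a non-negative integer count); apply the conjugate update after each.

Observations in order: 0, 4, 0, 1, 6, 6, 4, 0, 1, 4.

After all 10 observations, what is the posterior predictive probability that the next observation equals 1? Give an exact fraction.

199884820982727510201330697934346007064223666468290560/955468741681693106500485622716143222239984701653330049

obs 1: x=0 → posterior Gamma(3, 13/5)
obs 2: x=4 → posterior Gamma(7, 18/5)
obs 3: x=0 → posterior Gamma(7, 23/5)
obs 4: x=1 → posterior Gamma(8, 28/5)
obs 5: x=6 → posterior Gamma(14, 33/5)
obs 6: x=6 → posterior Gamma(20, 38/5)
obs 7: x=4 → posterior Gamma(24, 43/5)
obs 8: x=0 → posterior Gamma(24, 48/5)
obs 9: x=1 → posterior Gamma(25, 53/5)
obs 10: x=4 → posterior Gamma(29, 58/5)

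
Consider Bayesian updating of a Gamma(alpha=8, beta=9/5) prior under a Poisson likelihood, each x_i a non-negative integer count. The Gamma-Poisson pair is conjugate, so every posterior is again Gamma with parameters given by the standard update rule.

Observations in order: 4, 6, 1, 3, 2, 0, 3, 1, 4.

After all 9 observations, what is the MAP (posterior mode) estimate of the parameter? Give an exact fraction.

obs 1: x=4 → posterior Gamma(12, 14/5)
obs 2: x=6 → posterior Gamma(18, 19/5)
obs 3: x=1 → posterior Gamma(19, 24/5)
obs 4: x=3 → posterior Gamma(22, 29/5)
obs 5: x=2 → posterior Gamma(24, 34/5)
obs 6: x=0 → posterior Gamma(24, 39/5)
obs 7: x=3 → posterior Gamma(27, 44/5)
obs 8: x=1 → posterior Gamma(28, 49/5)
obs 9: x=4 → posterior Gamma(32, 54/5)

155/54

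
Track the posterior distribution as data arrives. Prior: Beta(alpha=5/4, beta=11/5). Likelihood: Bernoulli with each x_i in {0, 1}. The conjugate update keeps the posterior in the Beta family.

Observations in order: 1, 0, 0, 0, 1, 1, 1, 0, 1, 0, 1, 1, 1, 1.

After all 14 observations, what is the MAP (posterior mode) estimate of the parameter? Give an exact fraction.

185/309

obs 1: x=1 → posterior Beta(9/4, 11/5)
obs 2: x=0 → posterior Beta(9/4, 16/5)
obs 3: x=0 → posterior Beta(9/4, 21/5)
obs 4: x=0 → posterior Beta(9/4, 26/5)
obs 5: x=1 → posterior Beta(13/4, 26/5)
obs 6: x=1 → posterior Beta(17/4, 26/5)
obs 7: x=1 → posterior Beta(21/4, 26/5)
obs 8: x=0 → posterior Beta(21/4, 31/5)
obs 9: x=1 → posterior Beta(25/4, 31/5)
obs 10: x=0 → posterior Beta(25/4, 36/5)
obs 11: x=1 → posterior Beta(29/4, 36/5)
obs 12: x=1 → posterior Beta(33/4, 36/5)
obs 13: x=1 → posterior Beta(37/4, 36/5)
obs 14: x=1 → posterior Beta(41/4, 36/5)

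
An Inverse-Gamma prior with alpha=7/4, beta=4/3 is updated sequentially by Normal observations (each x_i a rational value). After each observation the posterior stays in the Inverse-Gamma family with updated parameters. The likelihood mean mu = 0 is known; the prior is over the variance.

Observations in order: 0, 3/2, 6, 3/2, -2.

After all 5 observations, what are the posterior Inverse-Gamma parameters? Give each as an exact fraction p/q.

obs 1: x=0 → posterior Inverse-Gamma(9/4, 4/3)
obs 2: x=3/2 → posterior Inverse-Gamma(11/4, 59/24)
obs 3: x=6 → posterior Inverse-Gamma(13/4, 491/24)
obs 4: x=3/2 → posterior Inverse-Gamma(15/4, 259/12)
obs 5: x=-2 → posterior Inverse-Gamma(17/4, 283/12)

alpha=17/4, beta=283/12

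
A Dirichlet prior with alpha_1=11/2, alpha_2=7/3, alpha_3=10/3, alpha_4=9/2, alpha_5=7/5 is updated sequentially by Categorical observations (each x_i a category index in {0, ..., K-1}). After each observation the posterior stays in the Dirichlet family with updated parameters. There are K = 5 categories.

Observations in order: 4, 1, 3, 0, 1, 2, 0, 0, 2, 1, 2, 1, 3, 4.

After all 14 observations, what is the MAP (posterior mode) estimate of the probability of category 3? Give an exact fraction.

165/782

obs 1: x=4 → posterior Dirichlet(11/2, 7/3, 10/3, 9/2, 12/5)
obs 2: x=1 → posterior Dirichlet(11/2, 10/3, 10/3, 9/2, 12/5)
obs 3: x=3 → posterior Dirichlet(11/2, 10/3, 10/3, 11/2, 12/5)
obs 4: x=0 → posterior Dirichlet(13/2, 10/3, 10/3, 11/2, 12/5)
obs 5: x=1 → posterior Dirichlet(13/2, 13/3, 10/3, 11/2, 12/5)
obs 6: x=2 → posterior Dirichlet(13/2, 13/3, 13/3, 11/2, 12/5)
obs 7: x=0 → posterior Dirichlet(15/2, 13/3, 13/3, 11/2, 12/5)
obs 8: x=0 → posterior Dirichlet(17/2, 13/3, 13/3, 11/2, 12/5)
obs 9: x=2 → posterior Dirichlet(17/2, 13/3, 16/3, 11/2, 12/5)
obs 10: x=1 → posterior Dirichlet(17/2, 16/3, 16/3, 11/2, 12/5)
obs 11: x=2 → posterior Dirichlet(17/2, 16/3, 19/3, 11/2, 12/5)
obs 12: x=1 → posterior Dirichlet(17/2, 19/3, 19/3, 11/2, 12/5)
obs 13: x=3 → posterior Dirichlet(17/2, 19/3, 19/3, 13/2, 12/5)
obs 14: x=4 → posterior Dirichlet(17/2, 19/3, 19/3, 13/2, 17/5)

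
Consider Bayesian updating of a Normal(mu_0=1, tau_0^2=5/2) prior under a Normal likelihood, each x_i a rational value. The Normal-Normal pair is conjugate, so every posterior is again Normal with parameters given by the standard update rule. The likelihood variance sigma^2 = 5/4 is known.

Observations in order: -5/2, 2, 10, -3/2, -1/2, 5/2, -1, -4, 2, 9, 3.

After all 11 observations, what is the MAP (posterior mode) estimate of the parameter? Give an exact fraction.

obs 1: x=-5/2 → posterior Normal(-4/3, 5/6)
obs 2: x=2 → posterior Normal(0, 1/2)
obs 3: x=10 → posterior Normal(20/7, 5/14)
obs 4: x=-3/2 → posterior Normal(17/9, 5/18)
obs 5: x=-1/2 → posterior Normal(16/11, 5/22)
obs 6: x=5/2 → posterior Normal(21/13, 5/26)
obs 7: x=-1 → posterior Normal(19/15, 1/6)
obs 8: x=-4 → posterior Normal(11/17, 5/34)
obs 9: x=2 → posterior Normal(15/19, 5/38)
obs 10: x=9 → posterior Normal(11/7, 5/42)
obs 11: x=3 → posterior Normal(39/23, 5/46)

39/23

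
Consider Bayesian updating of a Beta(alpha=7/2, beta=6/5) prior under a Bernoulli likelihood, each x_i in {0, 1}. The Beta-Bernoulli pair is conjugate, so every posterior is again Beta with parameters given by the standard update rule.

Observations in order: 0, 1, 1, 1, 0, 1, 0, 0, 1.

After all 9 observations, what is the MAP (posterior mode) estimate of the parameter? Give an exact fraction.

obs 1: x=0 → posterior Beta(7/2, 11/5)
obs 2: x=1 → posterior Beta(9/2, 11/5)
obs 3: x=1 → posterior Beta(11/2, 11/5)
obs 4: x=1 → posterior Beta(13/2, 11/5)
obs 5: x=0 → posterior Beta(13/2, 16/5)
obs 6: x=1 → posterior Beta(15/2, 16/5)
obs 7: x=0 → posterior Beta(15/2, 21/5)
obs 8: x=0 → posterior Beta(15/2, 26/5)
obs 9: x=1 → posterior Beta(17/2, 26/5)

25/39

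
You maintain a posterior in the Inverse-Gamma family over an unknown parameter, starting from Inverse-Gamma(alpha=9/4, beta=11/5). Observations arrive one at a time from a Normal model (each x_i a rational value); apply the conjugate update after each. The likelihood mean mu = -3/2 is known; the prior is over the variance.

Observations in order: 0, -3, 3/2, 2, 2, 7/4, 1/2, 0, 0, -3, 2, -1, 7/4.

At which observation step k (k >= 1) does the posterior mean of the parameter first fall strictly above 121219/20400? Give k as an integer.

k = 6

obs 1: x=0 → posterior Inverse-Gamma(11/4, 133/40)
obs 2: x=-3 → posterior Inverse-Gamma(13/4, 89/20)
obs 3: x=3/2 → posterior Inverse-Gamma(15/4, 179/20)
obs 4: x=2 → posterior Inverse-Gamma(17/4, 603/40)
obs 5: x=2 → posterior Inverse-Gamma(19/4, 106/5)
obs 6: x=7/4 → posterior Inverse-Gamma(21/4, 4237/160)
obs 7: x=1/2 → posterior Inverse-Gamma(23/4, 4557/160)
obs 8: x=0 → posterior Inverse-Gamma(25/4, 4737/160)
obs 9: x=0 → posterior Inverse-Gamma(27/4, 4917/160)
obs 10: x=-3 → posterior Inverse-Gamma(29/4, 5097/160)
obs 11: x=2 → posterior Inverse-Gamma(31/4, 6077/160)
obs 12: x=-1 → posterior Inverse-Gamma(33/4, 6097/160)
obs 13: x=7/4 → posterior Inverse-Gamma(35/4, 3471/80)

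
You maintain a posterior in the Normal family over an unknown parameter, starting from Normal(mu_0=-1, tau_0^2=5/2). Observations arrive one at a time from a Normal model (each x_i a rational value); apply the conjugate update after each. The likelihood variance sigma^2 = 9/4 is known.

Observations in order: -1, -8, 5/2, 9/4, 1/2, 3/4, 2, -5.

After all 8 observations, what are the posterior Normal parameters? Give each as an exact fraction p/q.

mu_0=-69/89, tau_0^2=45/178

obs 1: x=-1 → posterior Normal(-1, 45/38)
obs 2: x=-8 → posterior Normal(-99/29, 45/58)
obs 3: x=5/2 → posterior Normal(-74/39, 15/26)
obs 4: x=9/4 → posterior Normal(-103/98, 45/98)
obs 5: x=1/2 → posterior Normal(-93/118, 45/118)
obs 6: x=3/4 → posterior Normal(-13/23, 15/46)
obs 7: x=2 → posterior Normal(-19/79, 45/158)
obs 8: x=-5 → posterior Normal(-69/89, 45/178)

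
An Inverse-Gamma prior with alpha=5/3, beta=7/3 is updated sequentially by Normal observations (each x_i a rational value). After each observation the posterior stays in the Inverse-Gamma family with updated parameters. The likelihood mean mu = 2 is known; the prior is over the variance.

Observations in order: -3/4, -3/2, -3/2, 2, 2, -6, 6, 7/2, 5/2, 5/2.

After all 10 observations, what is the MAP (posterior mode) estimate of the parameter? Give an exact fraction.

5735/736

obs 1: x=-3/4 → posterior Inverse-Gamma(13/6, 587/96)
obs 2: x=-3/2 → posterior Inverse-Gamma(8/3, 1175/96)
obs 3: x=-3/2 → posterior Inverse-Gamma(19/6, 1763/96)
obs 4: x=2 → posterior Inverse-Gamma(11/3, 1763/96)
obs 5: x=2 → posterior Inverse-Gamma(25/6, 1763/96)
obs 6: x=-6 → posterior Inverse-Gamma(14/3, 4835/96)
obs 7: x=6 → posterior Inverse-Gamma(31/6, 5603/96)
obs 8: x=7/2 → posterior Inverse-Gamma(17/3, 5711/96)
obs 9: x=5/2 → posterior Inverse-Gamma(37/6, 5723/96)
obs 10: x=5/2 → posterior Inverse-Gamma(20/3, 5735/96)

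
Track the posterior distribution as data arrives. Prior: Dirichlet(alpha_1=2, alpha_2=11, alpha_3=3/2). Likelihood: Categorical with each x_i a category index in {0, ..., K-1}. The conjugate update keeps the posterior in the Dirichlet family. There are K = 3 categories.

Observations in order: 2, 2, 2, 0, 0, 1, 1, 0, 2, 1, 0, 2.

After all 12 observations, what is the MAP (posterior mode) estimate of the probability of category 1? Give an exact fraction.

26/47

obs 1: x=2 → posterior Dirichlet(2, 11, 5/2)
obs 2: x=2 → posterior Dirichlet(2, 11, 7/2)
obs 3: x=2 → posterior Dirichlet(2, 11, 9/2)
obs 4: x=0 → posterior Dirichlet(3, 11, 9/2)
obs 5: x=0 → posterior Dirichlet(4, 11, 9/2)
obs 6: x=1 → posterior Dirichlet(4, 12, 9/2)
obs 7: x=1 → posterior Dirichlet(4, 13, 9/2)
obs 8: x=0 → posterior Dirichlet(5, 13, 9/2)
obs 9: x=2 → posterior Dirichlet(5, 13, 11/2)
obs 10: x=1 → posterior Dirichlet(5, 14, 11/2)
obs 11: x=0 → posterior Dirichlet(6, 14, 11/2)
obs 12: x=2 → posterior Dirichlet(6, 14, 13/2)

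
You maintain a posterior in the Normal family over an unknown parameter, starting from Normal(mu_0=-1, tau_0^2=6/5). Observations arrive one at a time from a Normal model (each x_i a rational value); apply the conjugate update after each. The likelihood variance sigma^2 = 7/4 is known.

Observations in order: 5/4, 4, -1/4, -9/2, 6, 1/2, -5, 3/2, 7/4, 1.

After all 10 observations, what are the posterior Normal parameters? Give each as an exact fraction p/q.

obs 1: x=5/4 → posterior Normal(-5/59, 42/59)
obs 2: x=4 → posterior Normal(91/83, 42/83)
obs 3: x=-1/4 → posterior Normal(85/107, 42/107)
obs 4: x=-9/2 → posterior Normal(-23/131, 42/131)
obs 5: x=6 → posterior Normal(121/155, 42/155)
obs 6: x=1/2 → posterior Normal(133/179, 42/179)
obs 7: x=-5 → posterior Normal(13/203, 6/29)
obs 8: x=3/2 → posterior Normal(49/227, 42/227)
obs 9: x=7/4 → posterior Normal(91/251, 42/251)
obs 10: x=1 → posterior Normal(23/55, 42/275)

mu_0=23/55, tau_0^2=42/275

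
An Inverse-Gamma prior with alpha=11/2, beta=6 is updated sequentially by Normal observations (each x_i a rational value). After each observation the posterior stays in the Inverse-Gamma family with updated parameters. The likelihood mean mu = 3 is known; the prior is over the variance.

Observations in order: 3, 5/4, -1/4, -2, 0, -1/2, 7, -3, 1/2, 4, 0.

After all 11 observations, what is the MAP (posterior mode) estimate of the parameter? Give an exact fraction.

1121/192

obs 1: x=3 → posterior Inverse-Gamma(6, 6)
obs 2: x=5/4 → posterior Inverse-Gamma(13/2, 241/32)
obs 3: x=-1/4 → posterior Inverse-Gamma(7, 205/16)
obs 4: x=-2 → posterior Inverse-Gamma(15/2, 405/16)
obs 5: x=0 → posterior Inverse-Gamma(8, 477/16)
obs 6: x=-1/2 → posterior Inverse-Gamma(17/2, 575/16)
obs 7: x=7 → posterior Inverse-Gamma(9, 703/16)
obs 8: x=-3 → posterior Inverse-Gamma(19/2, 991/16)
obs 9: x=1/2 → posterior Inverse-Gamma(10, 1041/16)
obs 10: x=4 → posterior Inverse-Gamma(21/2, 1049/16)
obs 11: x=0 → posterior Inverse-Gamma(11, 1121/16)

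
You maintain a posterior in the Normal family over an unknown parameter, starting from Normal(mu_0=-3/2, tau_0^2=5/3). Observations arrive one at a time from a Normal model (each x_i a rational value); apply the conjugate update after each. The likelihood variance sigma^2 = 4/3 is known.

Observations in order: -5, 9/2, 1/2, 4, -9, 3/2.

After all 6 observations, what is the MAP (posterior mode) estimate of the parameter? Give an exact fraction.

-47/68

obs 1: x=-5 → posterior Normal(-31/9, 20/27)
obs 2: x=9/2 → posterior Normal(-17/28, 10/21)
obs 3: x=1/2 → posterior Normal(-6/19, 20/57)
obs 4: x=4 → posterior Normal(7/12, 5/18)
obs 5: x=-9 → posterior Normal(-31/29, 20/87)
obs 6: x=3/2 → posterior Normal(-47/68, 10/51)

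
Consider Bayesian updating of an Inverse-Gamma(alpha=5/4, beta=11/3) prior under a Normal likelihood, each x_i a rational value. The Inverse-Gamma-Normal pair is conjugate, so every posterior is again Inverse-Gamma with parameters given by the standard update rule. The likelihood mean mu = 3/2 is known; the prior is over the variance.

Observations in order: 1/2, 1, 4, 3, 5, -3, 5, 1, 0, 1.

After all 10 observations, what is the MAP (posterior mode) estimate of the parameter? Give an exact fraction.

obs 1: x=1/2 → posterior Inverse-Gamma(7/4, 25/6)
obs 2: x=1 → posterior Inverse-Gamma(9/4, 103/24)
obs 3: x=4 → posterior Inverse-Gamma(11/4, 89/12)
obs 4: x=3 → posterior Inverse-Gamma(13/4, 205/24)
obs 5: x=5 → posterior Inverse-Gamma(15/4, 44/3)
obs 6: x=-3 → posterior Inverse-Gamma(17/4, 595/24)
obs 7: x=5 → posterior Inverse-Gamma(19/4, 371/12)
obs 8: x=1 → posterior Inverse-Gamma(21/4, 745/24)
obs 9: x=0 → posterior Inverse-Gamma(23/4, 193/6)
obs 10: x=1 → posterior Inverse-Gamma(25/4, 775/24)

775/174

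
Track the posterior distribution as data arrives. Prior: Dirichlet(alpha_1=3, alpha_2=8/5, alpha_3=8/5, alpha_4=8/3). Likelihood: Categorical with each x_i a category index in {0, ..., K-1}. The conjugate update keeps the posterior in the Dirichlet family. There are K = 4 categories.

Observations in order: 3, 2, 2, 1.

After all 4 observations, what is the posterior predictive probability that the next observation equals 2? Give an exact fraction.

54/193

obs 1: x=3 → posterior Dirichlet(3, 8/5, 8/5, 11/3)
obs 2: x=2 → posterior Dirichlet(3, 8/5, 13/5, 11/3)
obs 3: x=2 → posterior Dirichlet(3, 8/5, 18/5, 11/3)
obs 4: x=1 → posterior Dirichlet(3, 13/5, 18/5, 11/3)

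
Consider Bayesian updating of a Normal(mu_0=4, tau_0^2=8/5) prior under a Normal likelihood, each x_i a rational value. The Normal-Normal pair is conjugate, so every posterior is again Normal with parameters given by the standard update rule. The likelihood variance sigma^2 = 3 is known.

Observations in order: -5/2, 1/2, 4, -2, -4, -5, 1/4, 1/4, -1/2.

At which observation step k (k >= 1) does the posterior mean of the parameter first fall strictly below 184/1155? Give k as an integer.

k = 6

obs 1: x=-5/2 → posterior Normal(40/23, 24/23)
obs 2: x=1/2 → posterior Normal(44/31, 24/31)
obs 3: x=4 → posterior Normal(76/39, 8/13)
obs 4: x=-2 → posterior Normal(60/47, 24/47)
obs 5: x=-4 → posterior Normal(28/55, 24/55)
obs 6: x=-5 → posterior Normal(-4/21, 8/21)
obs 7: x=1/4 → posterior Normal(-10/71, 24/71)
obs 8: x=1/4 → posterior Normal(-8/79, 24/79)
obs 9: x=-1/2 → posterior Normal(-4/29, 8/29)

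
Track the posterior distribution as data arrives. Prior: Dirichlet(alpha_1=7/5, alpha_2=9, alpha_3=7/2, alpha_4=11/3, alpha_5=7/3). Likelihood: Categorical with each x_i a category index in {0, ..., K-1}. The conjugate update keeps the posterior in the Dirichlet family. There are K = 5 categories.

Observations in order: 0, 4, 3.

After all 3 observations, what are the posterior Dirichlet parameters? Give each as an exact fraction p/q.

obs 1: x=0 → posterior Dirichlet(12/5, 9, 7/2, 11/3, 7/3)
obs 2: x=4 → posterior Dirichlet(12/5, 9, 7/2, 11/3, 10/3)
obs 3: x=3 → posterior Dirichlet(12/5, 9, 7/2, 14/3, 10/3)

alpha_1=12/5, alpha_2=9, alpha_3=7/2, alpha_4=14/3, alpha_5=10/3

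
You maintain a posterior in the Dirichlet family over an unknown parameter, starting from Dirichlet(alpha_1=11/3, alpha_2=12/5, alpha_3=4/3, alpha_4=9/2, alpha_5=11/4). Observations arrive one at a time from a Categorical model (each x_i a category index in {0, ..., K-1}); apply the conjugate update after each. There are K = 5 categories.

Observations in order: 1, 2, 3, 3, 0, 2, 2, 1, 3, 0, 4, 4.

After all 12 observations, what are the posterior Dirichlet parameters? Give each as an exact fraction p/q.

alpha_1=17/3, alpha_2=22/5, alpha_3=13/3, alpha_4=15/2, alpha_5=19/4

obs 1: x=1 → posterior Dirichlet(11/3, 17/5, 4/3, 9/2, 11/4)
obs 2: x=2 → posterior Dirichlet(11/3, 17/5, 7/3, 9/2, 11/4)
obs 3: x=3 → posterior Dirichlet(11/3, 17/5, 7/3, 11/2, 11/4)
obs 4: x=3 → posterior Dirichlet(11/3, 17/5, 7/3, 13/2, 11/4)
obs 5: x=0 → posterior Dirichlet(14/3, 17/5, 7/3, 13/2, 11/4)
obs 6: x=2 → posterior Dirichlet(14/3, 17/5, 10/3, 13/2, 11/4)
obs 7: x=2 → posterior Dirichlet(14/3, 17/5, 13/3, 13/2, 11/4)
obs 8: x=1 → posterior Dirichlet(14/3, 22/5, 13/3, 13/2, 11/4)
obs 9: x=3 → posterior Dirichlet(14/3, 22/5, 13/3, 15/2, 11/4)
obs 10: x=0 → posterior Dirichlet(17/3, 22/5, 13/3, 15/2, 11/4)
obs 11: x=4 → posterior Dirichlet(17/3, 22/5, 13/3, 15/2, 15/4)
obs 12: x=4 → posterior Dirichlet(17/3, 22/5, 13/3, 15/2, 19/4)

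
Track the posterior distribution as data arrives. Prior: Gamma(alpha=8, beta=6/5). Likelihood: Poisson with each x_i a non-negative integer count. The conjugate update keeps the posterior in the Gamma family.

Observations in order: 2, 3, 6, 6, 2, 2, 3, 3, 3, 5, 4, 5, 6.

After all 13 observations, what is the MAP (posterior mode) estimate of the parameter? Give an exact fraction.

285/71

obs 1: x=2 → posterior Gamma(10, 11/5)
obs 2: x=3 → posterior Gamma(13, 16/5)
obs 3: x=6 → posterior Gamma(19, 21/5)
obs 4: x=6 → posterior Gamma(25, 26/5)
obs 5: x=2 → posterior Gamma(27, 31/5)
obs 6: x=2 → posterior Gamma(29, 36/5)
obs 7: x=3 → posterior Gamma(32, 41/5)
obs 8: x=3 → posterior Gamma(35, 46/5)
obs 9: x=3 → posterior Gamma(38, 51/5)
obs 10: x=5 → posterior Gamma(43, 56/5)
obs 11: x=4 → posterior Gamma(47, 61/5)
obs 12: x=5 → posterior Gamma(52, 66/5)
obs 13: x=6 → posterior Gamma(58, 71/5)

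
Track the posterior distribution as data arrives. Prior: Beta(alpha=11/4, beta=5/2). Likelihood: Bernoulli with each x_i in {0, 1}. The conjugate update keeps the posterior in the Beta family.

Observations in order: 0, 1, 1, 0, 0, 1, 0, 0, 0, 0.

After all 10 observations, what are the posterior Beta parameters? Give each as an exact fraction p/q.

obs 1: x=0 → posterior Beta(11/4, 7/2)
obs 2: x=1 → posterior Beta(15/4, 7/2)
obs 3: x=1 → posterior Beta(19/4, 7/2)
obs 4: x=0 → posterior Beta(19/4, 9/2)
obs 5: x=0 → posterior Beta(19/4, 11/2)
obs 6: x=1 → posterior Beta(23/4, 11/2)
obs 7: x=0 → posterior Beta(23/4, 13/2)
obs 8: x=0 → posterior Beta(23/4, 15/2)
obs 9: x=0 → posterior Beta(23/4, 17/2)
obs 10: x=0 → posterior Beta(23/4, 19/2)

alpha=23/4, beta=19/2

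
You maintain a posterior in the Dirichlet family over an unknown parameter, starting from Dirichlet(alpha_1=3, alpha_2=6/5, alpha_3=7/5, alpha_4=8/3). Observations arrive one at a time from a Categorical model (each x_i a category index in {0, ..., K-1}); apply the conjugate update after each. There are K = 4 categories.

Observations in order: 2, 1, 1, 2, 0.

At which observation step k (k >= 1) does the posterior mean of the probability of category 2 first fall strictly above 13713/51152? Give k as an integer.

k = 4

obs 1: x=2 → posterior Dirichlet(3, 6/5, 12/5, 8/3)
obs 2: x=1 → posterior Dirichlet(3, 11/5, 12/5, 8/3)
obs 3: x=1 → posterior Dirichlet(3, 16/5, 12/5, 8/3)
obs 4: x=2 → posterior Dirichlet(3, 16/5, 17/5, 8/3)
obs 5: x=0 → posterior Dirichlet(4, 16/5, 17/5, 8/3)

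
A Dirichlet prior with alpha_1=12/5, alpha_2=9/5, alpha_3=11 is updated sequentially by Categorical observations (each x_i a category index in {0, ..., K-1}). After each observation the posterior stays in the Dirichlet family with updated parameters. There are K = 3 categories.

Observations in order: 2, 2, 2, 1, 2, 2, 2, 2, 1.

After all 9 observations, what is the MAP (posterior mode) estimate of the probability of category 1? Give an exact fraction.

obs 1: x=2 → posterior Dirichlet(12/5, 9/5, 12)
obs 2: x=2 → posterior Dirichlet(12/5, 9/5, 13)
obs 3: x=2 → posterior Dirichlet(12/5, 9/5, 14)
obs 4: x=1 → posterior Dirichlet(12/5, 14/5, 14)
obs 5: x=2 → posterior Dirichlet(12/5, 14/5, 15)
obs 6: x=2 → posterior Dirichlet(12/5, 14/5, 16)
obs 7: x=2 → posterior Dirichlet(12/5, 14/5, 17)
obs 8: x=2 → posterior Dirichlet(12/5, 14/5, 18)
obs 9: x=1 → posterior Dirichlet(12/5, 19/5, 18)

7/53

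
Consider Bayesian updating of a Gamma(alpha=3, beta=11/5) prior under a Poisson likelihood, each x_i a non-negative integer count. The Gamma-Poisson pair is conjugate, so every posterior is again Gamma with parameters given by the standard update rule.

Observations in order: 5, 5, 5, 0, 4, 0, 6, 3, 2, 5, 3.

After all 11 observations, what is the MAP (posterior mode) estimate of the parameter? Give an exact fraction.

obs 1: x=5 → posterior Gamma(8, 16/5)
obs 2: x=5 → posterior Gamma(13, 21/5)
obs 3: x=5 → posterior Gamma(18, 26/5)
obs 4: x=0 → posterior Gamma(18, 31/5)
obs 5: x=4 → posterior Gamma(22, 36/5)
obs 6: x=0 → posterior Gamma(22, 41/5)
obs 7: x=6 → posterior Gamma(28, 46/5)
obs 8: x=3 → posterior Gamma(31, 51/5)
obs 9: x=2 → posterior Gamma(33, 56/5)
obs 10: x=5 → posterior Gamma(38, 61/5)
obs 11: x=3 → posterior Gamma(41, 66/5)

100/33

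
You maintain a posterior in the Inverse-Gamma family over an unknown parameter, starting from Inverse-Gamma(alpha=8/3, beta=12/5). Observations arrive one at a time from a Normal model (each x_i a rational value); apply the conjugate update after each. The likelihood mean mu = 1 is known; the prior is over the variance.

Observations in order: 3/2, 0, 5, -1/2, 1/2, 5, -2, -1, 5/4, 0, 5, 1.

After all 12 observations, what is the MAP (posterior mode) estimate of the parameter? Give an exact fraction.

obs 1: x=3/2 → posterior Inverse-Gamma(19/6, 101/40)
obs 2: x=0 → posterior Inverse-Gamma(11/3, 121/40)
obs 3: x=5 → posterior Inverse-Gamma(25/6, 441/40)
obs 4: x=-1/2 → posterior Inverse-Gamma(14/3, 243/20)
obs 5: x=1/2 → posterior Inverse-Gamma(31/6, 491/40)
obs 6: x=5 → posterior Inverse-Gamma(17/3, 811/40)
obs 7: x=-2 → posterior Inverse-Gamma(37/6, 991/40)
obs 8: x=-1 → posterior Inverse-Gamma(20/3, 1071/40)
obs 9: x=5/4 → posterior Inverse-Gamma(43/6, 4289/160)
obs 10: x=0 → posterior Inverse-Gamma(23/3, 4369/160)
obs 11: x=5 → posterior Inverse-Gamma(49/6, 5649/160)
obs 12: x=1 → posterior Inverse-Gamma(26/3, 5649/160)

16947/4640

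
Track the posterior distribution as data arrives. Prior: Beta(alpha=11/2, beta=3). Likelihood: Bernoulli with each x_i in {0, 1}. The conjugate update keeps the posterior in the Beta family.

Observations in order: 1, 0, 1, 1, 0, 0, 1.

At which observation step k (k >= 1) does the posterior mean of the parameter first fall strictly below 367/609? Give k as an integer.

k = 6

obs 1: x=1 → posterior Beta(13/2, 3)
obs 2: x=0 → posterior Beta(13/2, 4)
obs 3: x=1 → posterior Beta(15/2, 4)
obs 4: x=1 → posterior Beta(17/2, 4)
obs 5: x=0 → posterior Beta(17/2, 5)
obs 6: x=0 → posterior Beta(17/2, 6)
obs 7: x=1 → posterior Beta(19/2, 6)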